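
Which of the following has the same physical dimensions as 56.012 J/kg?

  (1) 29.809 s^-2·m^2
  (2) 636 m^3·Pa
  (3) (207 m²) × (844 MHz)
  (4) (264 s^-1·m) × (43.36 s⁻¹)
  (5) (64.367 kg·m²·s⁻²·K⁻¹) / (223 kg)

Reference: J·kg⁻¹ = N·m·kg⁻¹ = m²·s⁻².
Each option:
  (1) m²·s⁻²  ← same
  (2) Pa·m³ = N·m⁻²·m³ = kg·m²·s⁻²
  (3) [m²] · [s⁻¹] = m²·s⁻¹
  (4) [m·s⁻¹] · [s⁻¹] = m·s⁻²
  (5) [kg·m²·s⁻²·K⁻¹] / [kg] = m²·s⁻²·K⁻¹
Only (1) matches m²·s⁻².

(1)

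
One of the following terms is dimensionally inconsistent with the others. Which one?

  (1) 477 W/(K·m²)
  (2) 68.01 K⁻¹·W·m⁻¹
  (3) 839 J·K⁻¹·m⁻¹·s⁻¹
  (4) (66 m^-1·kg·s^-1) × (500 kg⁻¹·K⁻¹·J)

Reduce each to base SI dimensions:
  (1) W·m⁻²·K⁻¹ = J·s⁻¹·m⁻²·K⁻¹ = kg·s⁻³·K⁻¹
  (2) W·m⁻¹·K⁻¹ = J·s⁻¹·m⁻¹·K⁻¹ = kg·m·s⁻³·K⁻¹
  (3) J·s⁻¹·m⁻¹·K⁻¹ = N·m·s⁻¹·m⁻¹·K⁻¹ = kg·m·s⁻³·K⁻¹
  (4) [kg·m⁻¹·s⁻¹] · [m²·s⁻²·K⁻¹] = kg·m·s⁻³·K⁻¹
All reduce to kg·m·s⁻³·K⁻¹ except (1), which is kg·s⁻³·K⁻¹.

(1)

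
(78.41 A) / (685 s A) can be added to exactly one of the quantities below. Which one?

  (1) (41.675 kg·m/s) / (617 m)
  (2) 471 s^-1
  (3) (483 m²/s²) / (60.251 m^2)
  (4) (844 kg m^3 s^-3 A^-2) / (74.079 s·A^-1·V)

(2)

Reference: [A] / [s·A] = s⁻¹.
Each option:
  (1) [kg·m·s⁻¹] / [m] = kg·s⁻¹
  (2) s⁻¹  ← same
  (3) [m²·s⁻²] / [m²] = s⁻²
  (4) [kg·m³·s⁻³·A⁻²] / [kg·m²·s⁻²·A⁻²] = m·s⁻¹
Only (2) matches s⁻¹.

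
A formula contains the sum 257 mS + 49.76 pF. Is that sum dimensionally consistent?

In SI base units:
  257 mS:  S = Ω⁻¹ = kg⁻¹·m⁻²·s³·A²
  49.76 pF:  F = C·V⁻¹ = kg⁻¹·m⁻²·s⁴·A²
kg⁻¹·m⁻²·s³·A² ≠ kg⁻¹·m⁻²·s⁴·A², so they cannot be added.

No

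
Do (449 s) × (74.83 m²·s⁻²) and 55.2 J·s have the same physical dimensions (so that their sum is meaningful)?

No

Dimensions:
  (449 s) × (74.83 m²·s⁻²):  [s] · [m²·s⁻²] = m²·s⁻¹
  55.2 J·s:  J·s = N·m·s = kg·m²·s⁻¹
m²·s⁻¹ ≠ kg·m²·s⁻¹, so they cannot be added.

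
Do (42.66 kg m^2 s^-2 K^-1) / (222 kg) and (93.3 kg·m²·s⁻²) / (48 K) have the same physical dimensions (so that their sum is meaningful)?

Reduce each to base SI dimensions:
  (42.66 kg m^2 s^-2 K^-1) / (222 kg):  [kg·m²·s⁻²·K⁻¹] / [kg] = m²·s⁻²·K⁻¹
  (93.3 kg·m²·s⁻²) / (48 K):  [kg·m²·s⁻²] / [K] = kg·m²·s⁻²·K⁻¹
m²·s⁻²·K⁻¹ ≠ kg·m²·s⁻²·K⁻¹, so they cannot be added.

No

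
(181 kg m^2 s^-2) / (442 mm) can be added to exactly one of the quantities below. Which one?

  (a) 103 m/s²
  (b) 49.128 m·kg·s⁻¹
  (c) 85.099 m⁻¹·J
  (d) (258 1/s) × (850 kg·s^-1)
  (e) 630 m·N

(c)

Reference: [kg·m²·s⁻²] / [m] = kg·m·s⁻².
Each option:
  (a) m·s⁻²
  (b) kg·m·s⁻¹
  (c) J·m⁻¹ = N·m·m⁻¹ = kg·m·s⁻²  ← same
  (d) [s⁻¹] · [kg·s⁻¹] = kg·s⁻²
  (e) N·m = kg·m·s⁻²·m = kg·m²·s⁻²
Only (c) matches kg·m·s⁻².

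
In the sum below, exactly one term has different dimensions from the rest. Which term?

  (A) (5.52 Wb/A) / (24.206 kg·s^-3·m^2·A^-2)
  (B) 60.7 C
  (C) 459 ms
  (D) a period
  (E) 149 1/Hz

(B)

Work out the base dimensions of each:
  (A) [kg·m²·s⁻²·A⁻²] / [kg·m²·s⁻³·A⁻²] = s
  (B) C = s·A
  (C) s
  (D) [period] = s
  (E) Hz⁻¹ = (s⁻¹)⁻¹ = s
All reduce to s except (B), which is s·A.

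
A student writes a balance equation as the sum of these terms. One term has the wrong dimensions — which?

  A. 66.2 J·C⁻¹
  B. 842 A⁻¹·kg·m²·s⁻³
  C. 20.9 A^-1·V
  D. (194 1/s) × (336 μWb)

C.

In SI base units:
  A. J·C⁻¹ = N·m·(s·A)⁻¹ = kg·m²·s⁻³·A⁻¹
  B. kg·m²·s⁻³·A⁻¹
  C. V·A⁻¹ = J·C⁻¹·A⁻¹ = kg·m²·s⁻³·A⁻²
  D. [s⁻¹] · [kg·m²·s⁻²·A⁻¹] = kg·m²·s⁻³·A⁻¹
All reduce to kg·m²·s⁻³·A⁻¹ except C., which is kg·m²·s⁻³·A⁻².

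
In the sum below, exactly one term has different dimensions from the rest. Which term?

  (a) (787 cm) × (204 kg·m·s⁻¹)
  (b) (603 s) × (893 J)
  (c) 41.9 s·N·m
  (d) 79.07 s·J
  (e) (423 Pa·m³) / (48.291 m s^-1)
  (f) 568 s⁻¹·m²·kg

(e)

Reduce each to base SI dimensions:
  (a) [m] · [kg·m·s⁻¹] = kg·m²·s⁻¹
  (b) [s] · [kg·m²·s⁻²] = kg·m²·s⁻¹
  (c) N·m·s = kg·m·s⁻²·m·s = kg·m²·s⁻¹
  (d) J·s = N·m·s = kg·m²·s⁻¹
  (e) [kg·m²·s⁻²] / [m·s⁻¹] = kg·m·s⁻¹
  (f) kg·m²·s⁻¹
All reduce to kg·m²·s⁻¹ except (e), which is kg·m·s⁻¹.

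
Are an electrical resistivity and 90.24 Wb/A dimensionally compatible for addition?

No

Reduce each to base SI dimensions:
  an electrical resistivity:  [electrical resistivity] = kg·m³·s⁻³·A⁻²
  90.24 Wb/A:  Wb·A⁻¹ = V·s·A⁻¹ = kg·m²·s⁻²·A⁻²
kg·m³·s⁻³·A⁻² ≠ kg·m²·s⁻²·A⁻², so they cannot be added.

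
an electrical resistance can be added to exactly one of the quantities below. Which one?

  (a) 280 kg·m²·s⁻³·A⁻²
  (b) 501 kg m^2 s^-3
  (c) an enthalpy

Reference: [electrical resistance] = kg·m²·s⁻³·A⁻².
Each option:
  (a) kg·m²·s⁻³·A⁻²  ← same
  (b) kg·m²·s⁻³
  (c) [enthalpy] = kg·m²·s⁻²
Only (a) matches kg·m²·s⁻³·A⁻².

(a)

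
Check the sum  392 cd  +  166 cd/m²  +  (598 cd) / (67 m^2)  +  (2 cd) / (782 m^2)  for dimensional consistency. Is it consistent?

No

Expand each in SI base units:
  392 cd:  cd
  166 cd/m²:  cd·m⁻² = m⁻²·cd
  (598 cd) / (67 m^2):  [cd] / [m²] = m⁻²·cd
  (2 cd) / (782 m^2):  [cd] / [m²] = m⁻²·cd
The terms do not share a single dimension (cd vs m⁻²·cd).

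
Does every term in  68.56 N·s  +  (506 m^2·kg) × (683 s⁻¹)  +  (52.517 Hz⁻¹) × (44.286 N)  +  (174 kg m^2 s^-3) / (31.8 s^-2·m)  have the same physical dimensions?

No

Work out the base dimensions of each:
  68.56 N·s:  N·s = kg·m·s⁻²·s = kg·m·s⁻¹
  (506 m^2·kg) × (683 s⁻¹):  [kg·m²] · [s⁻¹] = kg·m²·s⁻¹
  (52.517 Hz⁻¹) × (44.286 N):  [s] · [kg·m·s⁻²] = kg·m·s⁻¹
  (174 kg m^2 s^-3) / (31.8 s^-2·m):  [kg·m²·s⁻³] / [m·s⁻²] = kg·m·s⁻¹
The terms do not share a single dimension (kg·m²·s⁻¹ vs kg·m·s⁻¹).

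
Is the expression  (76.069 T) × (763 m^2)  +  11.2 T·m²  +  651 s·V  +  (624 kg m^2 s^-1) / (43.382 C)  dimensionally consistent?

Work out the base dimensions of each:
  (76.069 T) × (763 m^2):  [kg·s⁻²·A⁻¹] · [m²] = kg·m²·s⁻²·A⁻¹
  11.2 T·m²:  T·m² = Wb·m⁻²·m² = kg·m²·s⁻²·A⁻¹
  651 s·V:  V·s = J·C⁻¹·s = kg·m²·s⁻²·A⁻¹
  (624 kg m^2 s^-1) / (43.382 C):  [kg·m²·s⁻¹] / [s·A] = kg·m²·s⁻²·A⁻¹
Every term reduces to kg·m²·s⁻²·A⁻¹.

Yes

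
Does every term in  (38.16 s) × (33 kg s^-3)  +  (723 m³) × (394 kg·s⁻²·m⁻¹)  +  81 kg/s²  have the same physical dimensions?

No

Expand each in SI base units:
  (38.16 s) × (33 kg s^-3):  [s] · [kg·s⁻³] = kg·s⁻²
  (723 m³) × (394 kg·s⁻²·m⁻¹):  [m³] · [kg·m⁻¹·s⁻²] = kg·m²·s⁻²
  81 kg/s²:  kg·s⁻²
The terms do not share a single dimension (kg·m²·s⁻² vs kg·s⁻²).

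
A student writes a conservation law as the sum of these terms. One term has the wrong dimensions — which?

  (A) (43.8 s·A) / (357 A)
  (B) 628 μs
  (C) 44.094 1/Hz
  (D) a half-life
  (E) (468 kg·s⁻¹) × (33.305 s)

Work out the base dimensions of each:
  (A) [s·A] / [A] = s
  (B) s
  (C) Hz⁻¹ = (s⁻¹)⁻¹ = s
  (D) [half-life] = s
  (E) [kg·s⁻¹] · [s] = kg
All reduce to s except (E), which is kg.

(E)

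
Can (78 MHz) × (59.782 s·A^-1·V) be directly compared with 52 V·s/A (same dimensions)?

Work out the base dimensions of each:
  (78 MHz) × (59.782 s·A^-1·V):  [s⁻¹] · [kg·m²·s⁻²·A⁻²] = kg·m²·s⁻³·A⁻²
  52 V·s/A:  V·s·A⁻¹ = J·C⁻¹·s·A⁻¹ = kg·m²·s⁻²·A⁻²
kg·m²·s⁻³·A⁻² ≠ kg·m²·s⁻²·A⁻², so they cannot be added.

No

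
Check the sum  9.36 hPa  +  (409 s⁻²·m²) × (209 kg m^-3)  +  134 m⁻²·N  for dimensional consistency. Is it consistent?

Yes

Dimensions:
  9.36 hPa:  Pa = N·m⁻² = kg·m⁻¹·s⁻²
  (409 s⁻²·m²) × (209 kg m^-3):  [m²·s⁻²] · [kg·m⁻³] = kg·m⁻¹·s⁻²
  134 m⁻²·N:  N·m⁻² = kg·m·s⁻²·m⁻² = kg·m⁻¹·s⁻²
Every term reduces to kg·m⁻¹·s⁻².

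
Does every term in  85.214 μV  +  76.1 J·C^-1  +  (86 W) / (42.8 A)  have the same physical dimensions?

Work out the base dimensions of each:
  85.214 μV:  V = J·C⁻¹ = kg·m²·s⁻³·A⁻¹
  76.1 J·C^-1:  J·C⁻¹ = N·m·(s·A)⁻¹ = kg·m²·s⁻³·A⁻¹
  (86 W) / (42.8 A):  [kg·m²·s⁻³] / [A] = kg·m²·s⁻³·A⁻¹
Every term reduces to kg·m²·s⁻³·A⁻¹.

Yes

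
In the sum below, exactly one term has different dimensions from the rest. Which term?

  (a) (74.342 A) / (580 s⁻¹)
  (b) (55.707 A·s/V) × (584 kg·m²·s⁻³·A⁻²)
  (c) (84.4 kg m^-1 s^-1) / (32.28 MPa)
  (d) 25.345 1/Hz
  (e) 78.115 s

Dimensions:
  (a) [A] / [s⁻¹] = s·A
  (b) [kg⁻¹·m⁻²·s⁴·A²] · [kg·m²·s⁻³·A⁻²] = s
  (c) [kg·m⁻¹·s⁻¹] / [kg·m⁻¹·s⁻²] = s
  (d) Hz⁻¹ = (s⁻¹)⁻¹ = s
  (e) s
All reduce to s except (a), which is s·A.

(a)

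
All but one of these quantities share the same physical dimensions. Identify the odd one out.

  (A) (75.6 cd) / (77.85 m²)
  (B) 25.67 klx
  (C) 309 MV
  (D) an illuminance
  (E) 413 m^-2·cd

(C)

Expand each in SI base units:
  (A) [cd] / [m²] = m⁻²·cd
  (B) lx = lm·m⁻² = m⁻²·cd
  (C) V = J·C⁻¹ = kg·m²·s⁻³·A⁻¹
  (D) [illuminance] = m⁻²·cd
  (E) cd·m⁻² = m⁻²·cd
All reduce to m⁻²·cd except (C), which is kg·m²·s⁻³·A⁻¹.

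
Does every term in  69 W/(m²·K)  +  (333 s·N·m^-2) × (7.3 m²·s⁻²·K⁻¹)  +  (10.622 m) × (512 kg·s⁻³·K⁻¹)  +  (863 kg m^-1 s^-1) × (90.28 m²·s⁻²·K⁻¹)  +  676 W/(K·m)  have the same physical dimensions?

No

In SI base units:
  69 W/(m²·K):  W·m⁻²·K⁻¹ = J·s⁻¹·m⁻²·K⁻¹ = kg·s⁻³·K⁻¹
  (333 s·N·m^-2) × (7.3 m²·s⁻²·K⁻¹):  [kg·m⁻¹·s⁻¹] · [m²·s⁻²·K⁻¹] = kg·m·s⁻³·K⁻¹
  (10.622 m) × (512 kg·s⁻³·K⁻¹):  [m] · [kg·s⁻³·K⁻¹] = kg·m·s⁻³·K⁻¹
  (863 kg m^-1 s^-1) × (90.28 m²·s⁻²·K⁻¹):  [kg·m⁻¹·s⁻¹] · [m²·s⁻²·K⁻¹] = kg·m·s⁻³·K⁻¹
  676 W/(K·m):  W·m⁻¹·K⁻¹ = J·s⁻¹·m⁻¹·K⁻¹ = kg·m·s⁻³·K⁻¹
The terms do not share a single dimension (kg·m·s⁻³·K⁻¹ vs kg·s⁻³·K⁻¹).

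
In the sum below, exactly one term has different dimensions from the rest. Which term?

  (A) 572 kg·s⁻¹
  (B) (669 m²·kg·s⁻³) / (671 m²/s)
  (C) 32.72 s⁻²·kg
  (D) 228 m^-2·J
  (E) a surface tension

(A)

Work out the base dimensions of each:
  (A) kg·s⁻¹
  (B) [kg·m²·s⁻³] / [m²·s⁻¹] = kg·s⁻²
  (C) kg·s⁻²
  (D) J·m⁻² = N·m·m⁻² = kg·s⁻²
  (E) [surface tension] = kg·s⁻²
All reduce to kg·s⁻² except (A), which is kg·s⁻¹.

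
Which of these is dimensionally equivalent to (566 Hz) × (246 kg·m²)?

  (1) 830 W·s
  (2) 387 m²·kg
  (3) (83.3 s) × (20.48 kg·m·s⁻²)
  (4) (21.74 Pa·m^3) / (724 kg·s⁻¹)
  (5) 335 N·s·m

Reference: [s⁻¹] · [kg·m²] = kg·m²·s⁻¹.
Each option:
  (1) W·s = J·s⁻¹·s = kg·m²·s⁻²
  (2) kg·m²
  (3) [s] · [kg·m·s⁻²] = kg·m·s⁻¹
  (4) [kg·m²·s⁻²] / [kg·s⁻¹] = m²·s⁻¹
  (5) N·m·s = kg·m·s⁻²·m·s = kg·m²·s⁻¹  ← same
Only (5) matches kg·m²·s⁻¹.

(5)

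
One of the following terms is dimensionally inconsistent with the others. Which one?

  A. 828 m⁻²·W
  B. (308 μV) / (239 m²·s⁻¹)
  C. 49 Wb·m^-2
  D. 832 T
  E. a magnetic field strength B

A.

Reduce each to base SI dimensions:
  A. W·m⁻² = J·s⁻¹·m⁻² = kg·s⁻³
  B. [kg·m²·s⁻³·A⁻¹] / [m²·s⁻¹] = kg·s⁻²·A⁻¹
  C. Wb·m⁻² = V·s·m⁻² = kg·s⁻²·A⁻¹
  D. T = Wb·m⁻² = kg·s⁻²·A⁻¹
  E. [magnetic field strength B] = kg·s⁻²·A⁻¹
All reduce to kg·s⁻²·A⁻¹ except A., which is kg·s⁻³.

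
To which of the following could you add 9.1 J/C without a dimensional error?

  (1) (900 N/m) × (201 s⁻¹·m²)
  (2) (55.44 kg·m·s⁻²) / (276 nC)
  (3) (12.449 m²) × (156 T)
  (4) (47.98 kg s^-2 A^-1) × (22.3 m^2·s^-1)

Reference: J·C⁻¹ = N·m·(s·A)⁻¹ = kg·m²·s⁻³·A⁻¹.
Each option:
  (1) [kg·s⁻²] · [m²·s⁻¹] = kg·m²·s⁻³
  (2) [kg·m·s⁻²] / [s·A] = kg·m·s⁻³·A⁻¹
  (3) [m²] · [kg·s⁻²·A⁻¹] = kg·m²·s⁻²·A⁻¹
  (4) [kg·s⁻²·A⁻¹] · [m²·s⁻¹] = kg·m²·s⁻³·A⁻¹  ← same
Only (4) matches kg·m²·s⁻³·A⁻¹.

(4)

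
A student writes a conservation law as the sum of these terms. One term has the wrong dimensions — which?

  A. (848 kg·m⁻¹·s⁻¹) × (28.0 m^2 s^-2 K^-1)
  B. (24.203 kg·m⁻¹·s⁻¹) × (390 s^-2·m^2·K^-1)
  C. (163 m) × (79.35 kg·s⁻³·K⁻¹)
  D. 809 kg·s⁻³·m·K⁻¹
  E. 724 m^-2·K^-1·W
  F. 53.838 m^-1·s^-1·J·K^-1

E.

In SI base units:
  A. [kg·m⁻¹·s⁻¹] · [m²·s⁻²·K⁻¹] = kg·m·s⁻³·K⁻¹
  B. [kg·m⁻¹·s⁻¹] · [m²·s⁻²·K⁻¹] = kg·m·s⁻³·K⁻¹
  C. [m] · [kg·s⁻³·K⁻¹] = kg·m·s⁻³·K⁻¹
  D. kg·m·s⁻³·K⁻¹
  E. W·m⁻²·K⁻¹ = J·s⁻¹·m⁻²·K⁻¹ = kg·s⁻³·K⁻¹
  F. J·s⁻¹·m⁻¹·K⁻¹ = N·m·s⁻¹·m⁻¹·K⁻¹ = kg·m·s⁻³·K⁻¹
All reduce to kg·m·s⁻³·K⁻¹ except E., which is kg·s⁻³·K⁻¹.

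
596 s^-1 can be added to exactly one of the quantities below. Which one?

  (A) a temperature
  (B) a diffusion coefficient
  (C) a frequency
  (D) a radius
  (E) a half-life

Reference: s⁻¹.
Each option:
  (A) [temperature] = K
  (B) [diffusion coefficient] = m²·s⁻¹
  (C) [frequency] = s⁻¹  ← same
  (D) [radius] = m
  (E) [half-life] = s
Only (C) matches s⁻¹.

(C)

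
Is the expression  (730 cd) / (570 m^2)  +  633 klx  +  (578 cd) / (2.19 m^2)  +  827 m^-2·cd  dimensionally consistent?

Expand each in SI base units:
  (730 cd) / (570 m^2):  [cd] / [m²] = m⁻²·cd
  633 klx:  lx = lm·m⁻² = m⁻²·cd
  (578 cd) / (2.19 m^2):  [cd] / [m²] = m⁻²·cd
  827 m^-2·cd:  cd·m⁻² = m⁻²·cd
Every term reduces to m⁻²·cd.

Yes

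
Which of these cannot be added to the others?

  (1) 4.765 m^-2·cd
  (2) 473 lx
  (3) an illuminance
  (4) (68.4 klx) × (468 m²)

Reduce each to base SI dimensions:
  (1) cd·m⁻² = m⁻²·cd
  (2) lx = lm·m⁻² = m⁻²·cd
  (3) [illuminance] = m⁻²·cd
  (4) [m⁻²·cd] · [m²] = cd
All reduce to m⁻²·cd except (4), which is cd.

(4)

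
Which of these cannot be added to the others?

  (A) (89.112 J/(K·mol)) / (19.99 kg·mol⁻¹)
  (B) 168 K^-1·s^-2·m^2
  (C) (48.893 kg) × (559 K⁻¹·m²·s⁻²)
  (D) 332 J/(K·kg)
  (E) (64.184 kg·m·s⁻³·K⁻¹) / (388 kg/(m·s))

(C)

Dimensions:
  (A) [kg·m²·s⁻²·K⁻¹·mol⁻¹] / [kg·mol⁻¹] = m²·s⁻²·K⁻¹
  (B) m²·s⁻²·K⁻¹
  (C) [kg] · [m²·s⁻²·K⁻¹] = kg·m²·s⁻²·K⁻¹
  (D) J·kg⁻¹·K⁻¹ = N·m·kg⁻¹·K⁻¹ = m²·s⁻²·K⁻¹
  (E) [kg·m·s⁻³·K⁻¹] / [kg·m⁻¹·s⁻¹] = m²·s⁻²·K⁻¹
All reduce to m²·s⁻²·K⁻¹ except (C), which is kg·m²·s⁻²·K⁻¹.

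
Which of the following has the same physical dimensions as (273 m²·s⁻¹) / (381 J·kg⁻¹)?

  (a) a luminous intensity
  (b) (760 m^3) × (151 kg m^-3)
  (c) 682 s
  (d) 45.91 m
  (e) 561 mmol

Reference: [m²·s⁻¹] / [m²·s⁻²] = s.
Each option:
  (a) [luminous intensity] = cd
  (b) [m³] · [kg·m⁻³] = kg
  (c) s  ← same
  (d) m
  (e) mol
Only (c) matches s.

(c)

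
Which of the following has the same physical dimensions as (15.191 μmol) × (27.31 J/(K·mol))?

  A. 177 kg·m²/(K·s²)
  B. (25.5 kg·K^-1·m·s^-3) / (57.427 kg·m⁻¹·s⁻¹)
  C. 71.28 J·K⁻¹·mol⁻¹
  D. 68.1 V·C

A.

Reference: [mol] · [kg·m²·s⁻²·K⁻¹·mol⁻¹] = kg·m²·s⁻²·K⁻¹.
Each option:
  A. kg·m²·s⁻²·K⁻¹  ← same
  B. [kg·m·s⁻³·K⁻¹] / [kg·m⁻¹·s⁻¹] = m²·s⁻²·K⁻¹
  C. J·mol⁻¹·K⁻¹ = N·m·mol⁻¹·K⁻¹ = kg·m²·s⁻²·K⁻¹·mol⁻¹
  D. C·V = s·A·J·C⁻¹ = kg·m²·s⁻²
Only A. matches kg·m²·s⁻²·K⁻¹.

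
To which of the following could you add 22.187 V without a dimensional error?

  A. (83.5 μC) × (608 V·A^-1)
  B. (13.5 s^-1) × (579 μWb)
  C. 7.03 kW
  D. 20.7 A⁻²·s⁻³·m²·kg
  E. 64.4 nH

B.

Reference: V = J·C⁻¹ = kg·m²·s⁻³·A⁻¹.
Each option:
  A. [s·A] · [kg·m²·s⁻³·A⁻²] = kg·m²·s⁻²·A⁻¹
  B. [s⁻¹] · [kg·m²·s⁻²·A⁻¹] = kg·m²·s⁻³·A⁻¹  ← same
  C. W = J·s⁻¹ = kg·m²·s⁻³
  D. kg·m²·s⁻³·A⁻²
  E. H = V·s·A⁻¹ = kg·m²·s⁻²·A⁻²
Only B. matches kg·m²·s⁻³·A⁻¹.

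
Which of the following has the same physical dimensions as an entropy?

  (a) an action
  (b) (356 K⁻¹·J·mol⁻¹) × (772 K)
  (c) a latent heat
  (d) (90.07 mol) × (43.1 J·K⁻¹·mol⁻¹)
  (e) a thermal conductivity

(d)

Reference: [entropy] = kg·m²·s⁻²·K⁻¹.
Each option:
  (a) [action] = kg·m²·s⁻¹
  (b) [kg·m²·s⁻²·K⁻¹·mol⁻¹] · [K] = kg·m²·s⁻²·mol⁻¹
  (c) [latent heat] = m²·s⁻²
  (d) [mol] · [kg·m²·s⁻²·K⁻¹·mol⁻¹] = kg·m²·s⁻²·K⁻¹  ← same
  (e) [thermal conductivity] = kg·m·s⁻³·K⁻¹
Only (d) matches kg·m²·s⁻²·K⁻¹.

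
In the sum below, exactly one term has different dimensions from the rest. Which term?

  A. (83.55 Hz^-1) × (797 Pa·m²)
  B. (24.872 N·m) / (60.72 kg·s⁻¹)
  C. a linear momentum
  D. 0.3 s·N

Work out the base dimensions of each:
  A. [s] · [kg·m·s⁻²] = kg·m·s⁻¹
  B. [kg·m²·s⁻²] / [kg·s⁻¹] = m²·s⁻¹
  C. [linear momentum] = kg·m·s⁻¹
  D. N·s = kg·m·s⁻²·s = kg·m·s⁻¹
All reduce to kg·m·s⁻¹ except B., which is m²·s⁻¹.

B.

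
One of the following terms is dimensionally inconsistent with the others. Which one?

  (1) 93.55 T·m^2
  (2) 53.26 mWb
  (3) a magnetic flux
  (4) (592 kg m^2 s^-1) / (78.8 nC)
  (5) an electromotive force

(5)

In SI base units:
  (1) T·m² = Wb·m⁻²·m² = kg·m²·s⁻²·A⁻¹
  (2) Wb = V·s = kg·m²·s⁻²·A⁻¹
  (3) [magnetic flux] = kg·m²·s⁻²·A⁻¹
  (4) [kg·m²·s⁻¹] / [s·A] = kg·m²·s⁻²·A⁻¹
  (5) [electromotive force] = kg·m²·s⁻³·A⁻¹
All reduce to kg·m²·s⁻²·A⁻¹ except (5), which is kg·m²·s⁻³·A⁻¹.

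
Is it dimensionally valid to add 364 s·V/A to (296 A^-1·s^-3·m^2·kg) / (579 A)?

No

Expand each in SI base units:
  364 s·V/A:  V·s·A⁻¹ = J·C⁻¹·s·A⁻¹ = kg·m²·s⁻²·A⁻²
  (296 A^-1·s^-3·m^2·kg) / (579 A):  [kg·m²·s⁻³·A⁻¹] / [A] = kg·m²·s⁻³·A⁻²
kg·m²·s⁻²·A⁻² ≠ kg·m²·s⁻³·A⁻², so they cannot be added.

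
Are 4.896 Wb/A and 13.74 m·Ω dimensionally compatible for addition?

No

In SI base units:
  4.896 Wb/A:  Wb·A⁻¹ = V·s·A⁻¹ = kg·m²·s⁻²·A⁻²
  13.74 m·Ω:  Ω·m = V·A⁻¹·m = kg·m³·s⁻³·A⁻²
kg·m²·s⁻²·A⁻² ≠ kg·m³·s⁻³·A⁻², so they cannot be added.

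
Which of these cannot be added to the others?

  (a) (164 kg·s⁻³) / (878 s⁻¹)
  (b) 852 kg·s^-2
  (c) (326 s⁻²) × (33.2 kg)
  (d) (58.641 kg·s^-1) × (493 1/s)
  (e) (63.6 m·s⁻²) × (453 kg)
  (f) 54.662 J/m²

In SI base units:
  (a) [kg·s⁻³] / [s⁻¹] = kg·s⁻²
  (b) kg·s⁻²
  (c) [s⁻²] · [kg] = kg·s⁻²
  (d) [kg·s⁻¹] · [s⁻¹] = kg·s⁻²
  (e) [m·s⁻²] · [kg] = kg·m·s⁻²
  (f) J·m⁻² = N·m·m⁻² = kg·s⁻²
All reduce to kg·s⁻² except (e), which is kg·m·s⁻².

(e)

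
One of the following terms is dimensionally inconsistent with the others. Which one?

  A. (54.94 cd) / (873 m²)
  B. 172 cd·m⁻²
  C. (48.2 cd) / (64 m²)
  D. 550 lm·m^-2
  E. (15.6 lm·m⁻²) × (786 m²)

Dimensions:
  A. [cd] / [m²] = m⁻²·cd
  B. cd·m⁻² = m⁻²·cd
  C. [cd] / [m²] = m⁻²·cd
  D. lm·m⁻² = cd·m⁻² = m⁻²·cd
  E. [m⁻²·cd] · [m²] = cd
All reduce to m⁻²·cd except E., which is cd.

E.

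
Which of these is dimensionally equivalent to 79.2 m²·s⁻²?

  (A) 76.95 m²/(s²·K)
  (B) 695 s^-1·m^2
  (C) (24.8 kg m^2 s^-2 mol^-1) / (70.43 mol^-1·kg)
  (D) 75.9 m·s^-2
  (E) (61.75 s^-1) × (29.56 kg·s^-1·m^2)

Reference: m²·s⁻².
Each option:
  (A) m²·s⁻²·K⁻¹
  (B) m²·s⁻¹
  (C) [kg·m²·s⁻²·mol⁻¹] / [kg·mol⁻¹] = m²·s⁻²  ← same
  (D) m·s⁻²
  (E) [s⁻¹] · [kg·m²·s⁻¹] = kg·m²·s⁻²
Only (C) matches m²·s⁻².

(C)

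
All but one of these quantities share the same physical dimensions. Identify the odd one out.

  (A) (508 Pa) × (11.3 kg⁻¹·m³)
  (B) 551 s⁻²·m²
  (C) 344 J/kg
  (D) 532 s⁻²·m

(D)

Expand each in SI base units:
  (A) [kg·m⁻¹·s⁻²] · [kg⁻¹·m³] = m²·s⁻²
  (B) m²·s⁻²
  (C) J·kg⁻¹ = N·m·kg⁻¹ = m²·s⁻²
  (D) m·s⁻²
All reduce to m²·s⁻² except (D), which is m·s⁻².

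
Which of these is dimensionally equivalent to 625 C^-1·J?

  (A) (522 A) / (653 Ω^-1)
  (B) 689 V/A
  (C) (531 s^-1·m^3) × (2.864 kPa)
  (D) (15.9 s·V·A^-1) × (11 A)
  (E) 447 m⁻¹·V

(A)

Reference: J·C⁻¹ = N·m·(s·A)⁻¹ = kg·m²·s⁻³·A⁻¹.
Each option:
  (A) [A] / [kg⁻¹·m⁻²·s³·A²] = kg·m²·s⁻³·A⁻¹  ← same
  (B) V·A⁻¹ = J·C⁻¹·A⁻¹ = kg·m²·s⁻³·A⁻²
  (C) [m³·s⁻¹] · [kg·m⁻¹·s⁻²] = kg·m²·s⁻³
  (D) [kg·m²·s⁻²·A⁻²] · [A] = kg·m²·s⁻²·A⁻¹
  (E) V·m⁻¹ = J·C⁻¹·m⁻¹ = kg·m·s⁻³·A⁻¹
Only (A) matches kg·m²·s⁻³·A⁻¹.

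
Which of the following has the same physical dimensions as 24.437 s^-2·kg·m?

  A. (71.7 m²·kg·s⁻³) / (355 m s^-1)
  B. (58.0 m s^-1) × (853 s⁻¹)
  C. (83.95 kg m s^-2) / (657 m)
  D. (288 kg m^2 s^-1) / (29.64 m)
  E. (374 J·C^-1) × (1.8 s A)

A.

Reference: kg·m·s⁻².
Each option:
  A. [kg·m²·s⁻³] / [m·s⁻¹] = kg·m·s⁻²  ← same
  B. [m·s⁻¹] · [s⁻¹] = m·s⁻²
  C. [kg·m·s⁻²] / [m] = kg·s⁻²
  D. [kg·m²·s⁻¹] / [m] = kg·m·s⁻¹
  E. [kg·m²·s⁻³·A⁻¹] · [s·A] = kg·m²·s⁻²
Only A. matches kg·m·s⁻².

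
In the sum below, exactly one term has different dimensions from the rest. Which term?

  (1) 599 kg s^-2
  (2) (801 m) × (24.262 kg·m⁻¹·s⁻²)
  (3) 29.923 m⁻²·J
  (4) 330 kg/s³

(4)

Reduce each to base SI dimensions:
  (1) kg·s⁻²
  (2) [m] · [kg·m⁻¹·s⁻²] = kg·s⁻²
  (3) J·m⁻² = N·m·m⁻² = kg·s⁻²
  (4) kg·s⁻³
All reduce to kg·s⁻² except (4), which is kg·s⁻³.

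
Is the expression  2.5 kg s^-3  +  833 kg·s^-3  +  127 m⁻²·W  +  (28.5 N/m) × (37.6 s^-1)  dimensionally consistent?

Expand each in SI base units:
  2.5 kg s^-3:  kg·s⁻³
  833 kg·s^-3:  kg·s⁻³
  127 m⁻²·W:  W·m⁻² = J·s⁻¹·m⁻² = kg·s⁻³
  (28.5 N/m) × (37.6 s^-1):  [kg·s⁻²] · [s⁻¹] = kg·s⁻³
Every term reduces to kg·s⁻³.

Yes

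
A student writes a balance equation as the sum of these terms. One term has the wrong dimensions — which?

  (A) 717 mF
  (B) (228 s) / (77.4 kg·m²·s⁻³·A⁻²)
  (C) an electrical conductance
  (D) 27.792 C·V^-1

(C)

Dimensions:
  (A) F = C·V⁻¹ = kg⁻¹·m⁻²·s⁴·A²
  (B) [s] / [kg·m²·s⁻³·A⁻²] = kg⁻¹·m⁻²·s⁴·A²
  (C) [electrical conductance] = kg⁻¹·m⁻²·s³·A²
  (D) C·V⁻¹ = s·A·(J·C⁻¹)⁻¹ = kg⁻¹·m⁻²·s⁴·A²
All reduce to kg⁻¹·m⁻²·s⁴·A² except (C), which is kg⁻¹·m⁻²·s³·A².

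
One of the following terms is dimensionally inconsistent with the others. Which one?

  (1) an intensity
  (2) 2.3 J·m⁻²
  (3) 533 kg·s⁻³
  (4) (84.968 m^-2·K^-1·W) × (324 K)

(2)

Reduce each to base SI dimensions:
  (1) [intensity] = kg·s⁻³
  (2) J·m⁻² = N·m·m⁻² = kg·s⁻²
  (3) kg·s⁻³
  (4) [kg·s⁻³·K⁻¹] · [K] = kg·s⁻³
All reduce to kg·s⁻³ except (2), which is kg·s⁻².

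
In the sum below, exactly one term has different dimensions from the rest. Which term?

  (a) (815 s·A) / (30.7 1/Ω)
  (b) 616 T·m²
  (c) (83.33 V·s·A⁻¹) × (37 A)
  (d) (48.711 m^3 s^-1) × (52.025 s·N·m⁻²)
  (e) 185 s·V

Expand each in SI base units:
  (a) [s·A] / [kg⁻¹·m⁻²·s³·A²] = kg·m²·s⁻²·A⁻¹
  (b) T·m² = Wb·m⁻²·m² = kg·m²·s⁻²·A⁻¹
  (c) [kg·m²·s⁻²·A⁻²] · [A] = kg·m²·s⁻²·A⁻¹
  (d) [m³·s⁻¹] · [kg·m⁻¹·s⁻¹] = kg·m²·s⁻²
  (e) V·s = J·C⁻¹·s = kg·m²·s⁻²·A⁻¹
All reduce to kg·m²·s⁻²·A⁻¹ except (d), which is kg·m²·s⁻².

(d)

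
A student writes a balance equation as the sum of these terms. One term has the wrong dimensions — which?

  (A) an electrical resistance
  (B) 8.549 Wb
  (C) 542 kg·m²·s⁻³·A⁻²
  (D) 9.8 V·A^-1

(B)

Dimensions:
  (A) [electrical resistance] = kg·m²·s⁻³·A⁻²
  (B) Wb = V·s = kg·m²·s⁻²·A⁻¹
  (C) kg·m²·s⁻³·A⁻²
  (D) V·A⁻¹ = J·C⁻¹·A⁻¹ = kg·m²·s⁻³·A⁻²
All reduce to kg·m²·s⁻³·A⁻² except (B), which is kg·m²·s⁻²·A⁻¹.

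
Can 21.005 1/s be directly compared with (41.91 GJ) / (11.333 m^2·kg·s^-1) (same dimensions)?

In SI base units:
  21.005 1/s:  s⁻¹
  (41.91 GJ) / (11.333 m^2·kg·s^-1):  [kg·m²·s⁻²] / [kg·m²·s⁻¹] = s⁻¹
Both are s⁻¹, so they have the same dimensions and can be added.

Yes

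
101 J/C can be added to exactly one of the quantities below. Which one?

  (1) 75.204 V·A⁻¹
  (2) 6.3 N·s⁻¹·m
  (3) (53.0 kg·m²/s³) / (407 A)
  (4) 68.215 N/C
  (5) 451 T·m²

(3)

Reference: J·C⁻¹ = N·m·(s·A)⁻¹ = kg·m²·s⁻³·A⁻¹.
Each option:
  (1) V·A⁻¹ = J·C⁻¹·A⁻¹ = kg·m²·s⁻³·A⁻²
  (2) N·m·s⁻¹ = kg·m·s⁻²·m·s⁻¹ = kg·m²·s⁻³
  (3) [kg·m²·s⁻³] / [A] = kg·m²·s⁻³·A⁻¹  ← same
  (4) N·C⁻¹ = kg·m·s⁻²·(s·A)⁻¹ = kg·m·s⁻³·A⁻¹
  (5) T·m² = Wb·m⁻²·m² = kg·m²·s⁻²·A⁻¹
Only (3) matches kg·m²·s⁻³·A⁻¹.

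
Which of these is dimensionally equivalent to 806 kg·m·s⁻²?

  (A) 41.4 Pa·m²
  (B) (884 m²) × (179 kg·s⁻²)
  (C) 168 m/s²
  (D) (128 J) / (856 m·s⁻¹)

(A)

Reference: kg·m·s⁻².
Each option:
  (A) Pa·m² = N·m⁻²·m² = kg·m·s⁻²  ← same
  (B) [m²] · [kg·s⁻²] = kg·m²·s⁻²
  (C) m·s⁻²
  (D) [kg·m²·s⁻²] / [m·s⁻¹] = kg·m·s⁻¹
Only (A) matches kg·m·s⁻².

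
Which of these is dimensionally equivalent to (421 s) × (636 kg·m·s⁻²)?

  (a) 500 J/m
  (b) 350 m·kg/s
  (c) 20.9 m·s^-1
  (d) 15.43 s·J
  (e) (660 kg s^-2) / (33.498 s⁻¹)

(b)

Reference: [s] · [kg·m·s⁻²] = kg·m·s⁻¹.
Each option:
  (a) J·m⁻¹ = N·m·m⁻¹ = kg·m·s⁻²
  (b) kg·m·s⁻¹  ← same
  (c) m·s⁻¹
  (d) J·s = N·m·s = kg·m²·s⁻¹
  (e) [kg·s⁻²] / [s⁻¹] = kg·s⁻¹
Only (b) matches kg·m·s⁻¹.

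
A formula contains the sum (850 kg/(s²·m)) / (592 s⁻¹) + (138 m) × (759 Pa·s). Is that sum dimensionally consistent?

Expand each in SI base units:
  (850 kg/(s²·m)) / (592 s⁻¹):  [kg·m⁻¹·s⁻²] / [s⁻¹] = kg·m⁻¹·s⁻¹
  (138 m) × (759 Pa·s):  [m] · [kg·m⁻¹·s⁻¹] = kg·s⁻¹
kg·m⁻¹·s⁻¹ ≠ kg·s⁻¹, so they cannot be added.

No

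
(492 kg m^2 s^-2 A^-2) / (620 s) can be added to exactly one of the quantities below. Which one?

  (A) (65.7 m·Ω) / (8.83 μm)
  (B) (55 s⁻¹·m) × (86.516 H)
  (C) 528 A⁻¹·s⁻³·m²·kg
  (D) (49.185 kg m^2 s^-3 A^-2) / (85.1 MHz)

(A)

Reference: [kg·m²·s⁻²·A⁻²] / [s] = kg·m²·s⁻³·A⁻².
Each option:
  (A) [kg·m³·s⁻³·A⁻²] / [m] = kg·m²·s⁻³·A⁻²  ← same
  (B) [m·s⁻¹] · [kg·m²·s⁻²·A⁻²] = kg·m³·s⁻³·A⁻²
  (C) kg·m²·s⁻³·A⁻¹
  (D) [kg·m²·s⁻³·A⁻²] / [s⁻¹] = kg·m²·s⁻²·A⁻²
Only (A) matches kg·m²·s⁻³·A⁻².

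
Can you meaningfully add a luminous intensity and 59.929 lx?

No

In SI base units:
  a luminous intensity:  [luminous intensity] = cd
  59.929 lx:  lx = lm·m⁻² = m⁻²·cd
cd ≠ m⁻²·cd, so they cannot be added.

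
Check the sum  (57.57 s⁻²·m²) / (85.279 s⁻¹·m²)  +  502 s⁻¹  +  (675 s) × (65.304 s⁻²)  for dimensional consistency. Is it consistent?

Dimensions:
  (57.57 s⁻²·m²) / (85.279 s⁻¹·m²):  [m²·s⁻²] / [m²·s⁻¹] = s⁻¹
  502 s⁻¹:  s⁻¹
  (675 s) × (65.304 s⁻²):  [s] · [s⁻²] = s⁻¹
Every term reduces to s⁻¹.

Yes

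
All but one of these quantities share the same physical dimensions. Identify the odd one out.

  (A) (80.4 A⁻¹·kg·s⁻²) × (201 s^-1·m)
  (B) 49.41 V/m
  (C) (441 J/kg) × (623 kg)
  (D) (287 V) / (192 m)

Expand each in SI base units:
  (A) [kg·s⁻²·A⁻¹] · [m·s⁻¹] = kg·m·s⁻³·A⁻¹
  (B) V·m⁻¹ = J·C⁻¹·m⁻¹ = kg·m·s⁻³·A⁻¹
  (C) [m²·s⁻²] · [kg] = kg·m²·s⁻²
  (D) [kg·m²·s⁻³·A⁻¹] / [m] = kg·m·s⁻³·A⁻¹
All reduce to kg·m·s⁻³·A⁻¹ except (C), which is kg·m²·s⁻².

(C)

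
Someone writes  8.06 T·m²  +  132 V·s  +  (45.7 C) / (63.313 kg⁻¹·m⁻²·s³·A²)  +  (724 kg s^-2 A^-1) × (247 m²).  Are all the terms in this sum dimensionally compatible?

Work out the base dimensions of each:
  8.06 T·m²:  T·m² = Wb·m⁻²·m² = kg·m²·s⁻²·A⁻¹
  132 V·s:  V·s = J·C⁻¹·s = kg·m²·s⁻²·A⁻¹
  (45.7 C) / (63.313 kg⁻¹·m⁻²·s³·A²):  [s·A] / [kg⁻¹·m⁻²·s³·A²] = kg·m²·s⁻²·A⁻¹
  (724 kg s^-2 A^-1) × (247 m²):  [kg·s⁻²·A⁻¹] · [m²] = kg·m²·s⁻²·A⁻¹
Every term reduces to kg·m²·s⁻²·A⁻¹.

Yes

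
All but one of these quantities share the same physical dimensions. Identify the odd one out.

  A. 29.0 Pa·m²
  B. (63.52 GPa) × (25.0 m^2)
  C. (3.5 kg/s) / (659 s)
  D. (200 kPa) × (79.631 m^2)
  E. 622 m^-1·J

Reduce each to base SI dimensions:
  A. Pa·m² = N·m⁻²·m² = kg·m·s⁻²
  B. [kg·m⁻¹·s⁻²] · [m²] = kg·m·s⁻²
  C. [kg·s⁻¹] / [s] = kg·s⁻²
  D. [kg·m⁻¹·s⁻²] · [m²] = kg·m·s⁻²
  E. J·m⁻¹ = N·m·m⁻¹ = kg·m·s⁻²
All reduce to kg·m·s⁻² except C., which is kg·s⁻².

C.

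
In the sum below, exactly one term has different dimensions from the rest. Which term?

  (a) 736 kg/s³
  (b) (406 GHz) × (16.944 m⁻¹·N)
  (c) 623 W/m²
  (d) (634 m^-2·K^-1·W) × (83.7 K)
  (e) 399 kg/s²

Expand each in SI base units:
  (a) kg·s⁻³
  (b) [s⁻¹] · [kg·s⁻²] = kg·s⁻³
  (c) W·m⁻² = J·s⁻¹·m⁻² = kg·s⁻³
  (d) [kg·s⁻³·K⁻¹] · [K] = kg·s⁻³
  (e) kg·s⁻²
All reduce to kg·s⁻³ except (e), which is kg·s⁻².

(e)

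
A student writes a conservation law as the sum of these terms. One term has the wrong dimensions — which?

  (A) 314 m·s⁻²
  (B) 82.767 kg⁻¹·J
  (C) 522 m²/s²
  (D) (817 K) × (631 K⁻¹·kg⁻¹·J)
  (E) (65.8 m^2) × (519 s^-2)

(A)

Dimensions:
  (A) m·s⁻²
  (B) J·kg⁻¹ = N·m·kg⁻¹ = m²·s⁻²
  (C) m²·s⁻²
  (D) [K] · [m²·s⁻²·K⁻¹] = m²·s⁻²
  (E) [m²] · [s⁻²] = m²·s⁻²
All reduce to m²·s⁻² except (A), which is m·s⁻².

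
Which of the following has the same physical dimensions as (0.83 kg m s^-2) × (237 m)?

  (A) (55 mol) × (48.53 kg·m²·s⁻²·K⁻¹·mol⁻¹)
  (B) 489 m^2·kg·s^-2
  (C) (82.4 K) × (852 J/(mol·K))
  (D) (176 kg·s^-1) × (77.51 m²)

Reference: [kg·m·s⁻²] · [m] = kg·m²·s⁻².
Each option:
  (A) [mol] · [kg·m²·s⁻²·K⁻¹·mol⁻¹] = kg·m²·s⁻²·K⁻¹
  (B) kg·m²·s⁻²  ← same
  (C) [K] · [kg·m²·s⁻²·K⁻¹·mol⁻¹] = kg·m²·s⁻²·mol⁻¹
  (D) [kg·s⁻¹] · [m²] = kg·m²·s⁻¹
Only (B) matches kg·m²·s⁻².

(B)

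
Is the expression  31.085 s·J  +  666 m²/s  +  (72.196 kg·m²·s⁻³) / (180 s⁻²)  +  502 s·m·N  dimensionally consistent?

No

Work out the base dimensions of each:
  31.085 s·J:  J·s = N·m·s = kg·m²·s⁻¹
  666 m²/s:  m²·s⁻¹
  (72.196 kg·m²·s⁻³) / (180 s⁻²):  [kg·m²·s⁻³] / [s⁻²] = kg·m²·s⁻¹
  502 s·m·N:  N·m·s = kg·m·s⁻²·m·s = kg·m²·s⁻¹
The terms do not share a single dimension (kg·m²·s⁻¹ vs m²·s⁻¹).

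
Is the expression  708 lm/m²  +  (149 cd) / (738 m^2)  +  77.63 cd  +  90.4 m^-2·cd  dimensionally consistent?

Reduce each to base SI dimensions:
  708 lm/m²:  lm·m⁻² = cd·m⁻² = m⁻²·cd
  (149 cd) / (738 m^2):  [cd] / [m²] = m⁻²·cd
  77.63 cd:  cd
  90.4 m^-2·cd:  cd·m⁻² = m⁻²·cd
The terms do not share a single dimension (cd vs m⁻²·cd).

No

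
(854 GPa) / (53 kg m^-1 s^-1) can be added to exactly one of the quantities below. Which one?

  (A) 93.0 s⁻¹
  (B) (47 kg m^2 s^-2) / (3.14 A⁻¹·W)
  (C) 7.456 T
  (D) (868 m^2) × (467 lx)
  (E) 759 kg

Reference: [kg·m⁻¹·s⁻²] / [kg·m⁻¹·s⁻¹] = s⁻¹.
Each option:
  (A) s⁻¹  ← same
  (B) [kg·m²·s⁻²] / [kg·m²·s⁻³·A⁻¹] = s·A
  (C) T = Wb·m⁻² = kg·s⁻²·A⁻¹
  (D) [m²] · [m⁻²·cd] = cd
  (E) kg
Only (A) matches s⁻¹.

(A)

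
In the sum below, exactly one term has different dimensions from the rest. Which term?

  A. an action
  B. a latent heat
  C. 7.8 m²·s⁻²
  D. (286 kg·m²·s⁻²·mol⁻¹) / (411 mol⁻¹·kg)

In SI base units:
  A. [action] = kg·m²·s⁻¹
  B. [latent heat] = m²·s⁻²
  C. m²·s⁻²
  D. [kg·m²·s⁻²·mol⁻¹] / [kg·mol⁻¹] = m²·s⁻²
All reduce to m²·s⁻² except A., which is kg·m²·s⁻¹.

A.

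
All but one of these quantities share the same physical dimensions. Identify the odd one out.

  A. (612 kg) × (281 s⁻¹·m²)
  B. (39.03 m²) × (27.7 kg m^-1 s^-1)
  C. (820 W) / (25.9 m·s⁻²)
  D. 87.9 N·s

Reduce each to base SI dimensions:
  A. [kg] · [m²·s⁻¹] = kg·m²·s⁻¹
  B. [m²] · [kg·m⁻¹·s⁻¹] = kg·m·s⁻¹
  C. [kg·m²·s⁻³] / [m·s⁻²] = kg·m·s⁻¹
  D. N·s = kg·m·s⁻²·s = kg·m·s⁻¹
All reduce to kg·m·s⁻¹ except A., which is kg·m²·s⁻¹.

A.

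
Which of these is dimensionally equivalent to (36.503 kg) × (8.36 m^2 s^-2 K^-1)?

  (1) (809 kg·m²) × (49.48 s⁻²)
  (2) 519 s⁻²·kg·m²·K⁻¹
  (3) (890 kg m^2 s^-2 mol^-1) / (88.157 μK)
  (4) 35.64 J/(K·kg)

(2)

Reference: [kg] · [m²·s⁻²·K⁻¹] = kg·m²·s⁻²·K⁻¹.
Each option:
  (1) [kg·m²] · [s⁻²] = kg·m²·s⁻²
  (2) kg·m²·s⁻²·K⁻¹  ← same
  (3) [kg·m²·s⁻²·mol⁻¹] / [K] = kg·m²·s⁻²·K⁻¹·mol⁻¹
  (4) J·kg⁻¹·K⁻¹ = N·m·kg⁻¹·K⁻¹ = m²·s⁻²·K⁻¹
Only (2) matches kg·m²·s⁻²·K⁻¹.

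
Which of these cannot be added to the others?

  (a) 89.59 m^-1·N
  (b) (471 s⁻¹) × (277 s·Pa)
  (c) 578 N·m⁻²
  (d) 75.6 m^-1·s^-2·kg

(a)

Expand each in SI base units:
  (a) N·m⁻¹ = kg·m·s⁻²·m⁻¹ = kg·s⁻²
  (b) [s⁻¹] · [kg·m⁻¹·s⁻¹] = kg·m⁻¹·s⁻²
  (c) N·m⁻² = kg·m·s⁻²·m⁻² = kg·m⁻¹·s⁻²
  (d) kg·m⁻¹·s⁻²
All reduce to kg·m⁻¹·s⁻² except (a), which is kg·s⁻².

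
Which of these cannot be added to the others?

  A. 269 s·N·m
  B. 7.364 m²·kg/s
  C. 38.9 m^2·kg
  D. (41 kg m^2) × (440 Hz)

C.

Work out the base dimensions of each:
  A. N·m·s = kg·m·s⁻²·m·s = kg·m²·s⁻¹
  B. kg·m²·s⁻¹
  C. kg·m²
  D. [kg·m²] · [s⁻¹] = kg·m²·s⁻¹
All reduce to kg·m²·s⁻¹ except C., which is kg·m².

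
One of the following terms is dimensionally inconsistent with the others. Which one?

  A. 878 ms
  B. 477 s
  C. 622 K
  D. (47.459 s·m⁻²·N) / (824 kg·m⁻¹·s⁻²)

C.

Expand each in SI base units:
  A. s
  B. s
  C. K
  D. [kg·m⁻¹·s⁻¹] / [kg·m⁻¹·s⁻²] = s
All reduce to s except C., which is K.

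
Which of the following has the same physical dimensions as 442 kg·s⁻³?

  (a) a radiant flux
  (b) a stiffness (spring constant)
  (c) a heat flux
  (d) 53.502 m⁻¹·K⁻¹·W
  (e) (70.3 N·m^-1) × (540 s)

Reference: kg·s⁻³.
Each option:
  (a) [radiant flux] = kg·m²·s⁻³
  (b) [stiffness (spring constant)] = kg·s⁻²
  (c) [heat flux] = kg·s⁻³  ← same
  (d) W·m⁻¹·K⁻¹ = J·s⁻¹·m⁻¹·K⁻¹ = kg·m·s⁻³·K⁻¹
  (e) [kg·s⁻²] · [s] = kg·s⁻¹
Only (c) matches kg·s⁻³.

(c)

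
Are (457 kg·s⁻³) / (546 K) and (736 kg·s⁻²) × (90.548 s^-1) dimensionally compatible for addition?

No

Reduce each to base SI dimensions:
  (457 kg·s⁻³) / (546 K):  [kg·s⁻³] / [K] = kg·s⁻³·K⁻¹
  (736 kg·s⁻²) × (90.548 s^-1):  [kg·s⁻²] · [s⁻¹] = kg·s⁻³
kg·s⁻³·K⁻¹ ≠ kg·s⁻³, so they cannot be added.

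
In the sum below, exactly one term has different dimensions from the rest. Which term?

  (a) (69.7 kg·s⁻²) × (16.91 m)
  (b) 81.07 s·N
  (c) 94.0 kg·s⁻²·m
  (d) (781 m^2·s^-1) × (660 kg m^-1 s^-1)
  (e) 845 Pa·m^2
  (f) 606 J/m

Reduce each to base SI dimensions:
  (a) [kg·s⁻²] · [m] = kg·m·s⁻²
  (b) N·s = kg·m·s⁻²·s = kg·m·s⁻¹
  (c) kg·m·s⁻²
  (d) [m²·s⁻¹] · [kg·m⁻¹·s⁻¹] = kg·m·s⁻²
  (e) Pa·m² = N·m⁻²·m² = kg·m·s⁻²
  (f) J·m⁻¹ = N·m·m⁻¹ = kg·m·s⁻²
All reduce to kg·m·s⁻² except (b), which is kg·m·s⁻¹.

(b)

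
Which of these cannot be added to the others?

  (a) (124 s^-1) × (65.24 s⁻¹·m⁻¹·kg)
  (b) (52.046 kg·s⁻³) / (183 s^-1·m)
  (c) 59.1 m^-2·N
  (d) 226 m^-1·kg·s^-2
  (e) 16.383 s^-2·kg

(e)

Reduce each to base SI dimensions:
  (a) [s⁻¹] · [kg·m⁻¹·s⁻¹] = kg·m⁻¹·s⁻²
  (b) [kg·s⁻³] / [m·s⁻¹] = kg·m⁻¹·s⁻²
  (c) N·m⁻² = kg·m·s⁻²·m⁻² = kg·m⁻¹·s⁻²
  (d) kg·m⁻¹·s⁻²
  (e) kg·s⁻²
All reduce to kg·m⁻¹·s⁻² except (e), which is kg·s⁻².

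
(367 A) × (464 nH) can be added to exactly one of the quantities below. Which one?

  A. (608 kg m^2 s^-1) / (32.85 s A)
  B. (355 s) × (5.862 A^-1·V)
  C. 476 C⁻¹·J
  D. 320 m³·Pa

A.

Reference: [A] · [kg·m²·s⁻²·A⁻²] = kg·m²·s⁻²·A⁻¹.
Each option:
  A. [kg·m²·s⁻¹] / [s·A] = kg·m²·s⁻²·A⁻¹  ← same
  B. [s] · [kg·m²·s⁻³·A⁻²] = kg·m²·s⁻²·A⁻²
  C. J·C⁻¹ = N·m·(s·A)⁻¹ = kg·m²·s⁻³·A⁻¹
  D. Pa·m³ = N·m⁻²·m³ = kg·m²·s⁻²
Only A. matches kg·m²·s⁻²·A⁻¹.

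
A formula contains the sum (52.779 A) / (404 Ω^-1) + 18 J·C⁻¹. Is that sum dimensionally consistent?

Dimensions:
  (52.779 A) / (404 Ω^-1):  [A] / [kg⁻¹·m⁻²·s³·A²] = kg·m²·s⁻³·A⁻¹
  18 J·C⁻¹:  J·C⁻¹ = N·m·(s·A)⁻¹ = kg·m²·s⁻³·A⁻¹
Both are kg·m²·s⁻³·A⁻¹, so they have the same dimensions and can be added.

Yes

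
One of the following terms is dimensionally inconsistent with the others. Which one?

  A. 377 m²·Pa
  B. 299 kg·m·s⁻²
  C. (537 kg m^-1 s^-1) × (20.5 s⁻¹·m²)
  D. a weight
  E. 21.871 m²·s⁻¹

Dimensions:
  A. Pa·m² = N·m⁻²·m² = kg·m·s⁻²
  B. kg·m·s⁻²
  C. [kg·m⁻¹·s⁻¹] · [m²·s⁻¹] = kg·m·s⁻²
  D. [weight] = kg·m·s⁻²
  E. m²·s⁻¹
All reduce to kg·m·s⁻² except E., which is m²·s⁻¹.

E.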